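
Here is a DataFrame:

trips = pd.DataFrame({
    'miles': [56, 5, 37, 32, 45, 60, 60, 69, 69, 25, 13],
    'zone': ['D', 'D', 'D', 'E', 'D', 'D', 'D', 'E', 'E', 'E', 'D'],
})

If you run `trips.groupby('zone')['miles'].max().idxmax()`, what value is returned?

group by zone, max of miles:
zone
D    60
E    69
Name: miles, dtype: int64
Reading off the label with the largest value, we get E.

E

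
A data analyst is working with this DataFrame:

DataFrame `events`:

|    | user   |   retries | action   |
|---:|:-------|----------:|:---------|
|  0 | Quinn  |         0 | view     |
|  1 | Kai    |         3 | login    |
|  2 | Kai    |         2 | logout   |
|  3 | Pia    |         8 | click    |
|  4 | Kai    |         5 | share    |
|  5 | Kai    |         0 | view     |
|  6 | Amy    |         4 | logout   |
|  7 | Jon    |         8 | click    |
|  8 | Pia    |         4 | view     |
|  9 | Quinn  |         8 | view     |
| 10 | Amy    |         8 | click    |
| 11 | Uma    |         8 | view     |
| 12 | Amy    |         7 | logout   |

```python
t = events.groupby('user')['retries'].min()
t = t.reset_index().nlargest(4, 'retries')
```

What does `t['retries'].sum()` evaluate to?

group by user, min of retries:
user
Amy      4
Jon      8
Kai      0
Pia      4
Quinn    0
Uma      8
Name: retries, dtype: int64
reset_index():
    user  retries
0    Amy        4
1    Jon        8
2    Kai        0
3    Pia        4
4  Quinn        0
5    Uma        8
take 4 rows with largest retries:
  user  retries
1  Jon        8
5  Uma        8
0  Amy        4
3  Pia        4
Reading off the sum of column 'retries', we get 24.

24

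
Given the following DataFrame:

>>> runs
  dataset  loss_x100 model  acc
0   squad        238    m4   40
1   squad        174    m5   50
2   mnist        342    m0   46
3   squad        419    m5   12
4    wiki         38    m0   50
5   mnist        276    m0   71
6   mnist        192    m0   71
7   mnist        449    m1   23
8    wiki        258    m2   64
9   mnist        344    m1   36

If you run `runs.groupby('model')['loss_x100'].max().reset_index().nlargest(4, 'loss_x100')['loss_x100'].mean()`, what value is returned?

group by model, max of loss_x100:
model
m0    342
m1    449
m2    258
m4    238
m5    419
Name: loss_x100, dtype: int64
reset_index():
  model  loss_x100
0    m0        342
1    m1        449
2    m2        258
3    m4        238
4    m5        419
take 4 rows with largest loss_x100:
  model  loss_x100
1    m1        449
4    m5        419
0    m0        342
2    m2        258
The mean of column 'loss_x100' is 367.0.

367.0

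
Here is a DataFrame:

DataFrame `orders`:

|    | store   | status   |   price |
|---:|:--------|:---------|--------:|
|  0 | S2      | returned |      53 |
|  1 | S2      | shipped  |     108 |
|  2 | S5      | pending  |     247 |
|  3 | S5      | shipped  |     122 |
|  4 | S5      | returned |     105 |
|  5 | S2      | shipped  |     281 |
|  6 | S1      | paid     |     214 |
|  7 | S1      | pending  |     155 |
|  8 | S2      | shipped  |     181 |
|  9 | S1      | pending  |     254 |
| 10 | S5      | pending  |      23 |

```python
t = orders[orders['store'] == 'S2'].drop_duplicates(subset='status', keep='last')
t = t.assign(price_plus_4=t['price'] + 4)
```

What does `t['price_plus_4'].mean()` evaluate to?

filter rows where store == 'S2':
  store    status  price
0    S2  returned     53
1    S2   shipped    108
5    S2   shipped    281
8    S2   shipped    181
drop duplicate status (keep=last):
  store    status  price
0    S2  returned     53
8    S2   shipped    181
add column price_plus_4 = t['price'] + 4:
  store    status  price  price_plus_4
0    S2  returned     53            57
8    S2   shipped    181           185

121.0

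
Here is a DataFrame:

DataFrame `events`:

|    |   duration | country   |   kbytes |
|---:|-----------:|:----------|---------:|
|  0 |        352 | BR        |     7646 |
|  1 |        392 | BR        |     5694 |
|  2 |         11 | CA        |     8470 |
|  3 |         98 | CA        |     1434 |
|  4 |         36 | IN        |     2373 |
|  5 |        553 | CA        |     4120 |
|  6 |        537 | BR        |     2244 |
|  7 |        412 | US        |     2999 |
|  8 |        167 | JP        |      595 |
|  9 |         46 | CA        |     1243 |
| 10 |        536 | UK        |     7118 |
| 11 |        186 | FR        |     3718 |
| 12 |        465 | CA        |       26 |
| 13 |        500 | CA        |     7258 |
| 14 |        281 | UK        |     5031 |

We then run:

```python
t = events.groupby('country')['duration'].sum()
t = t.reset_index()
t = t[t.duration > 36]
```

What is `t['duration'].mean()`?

756.0

group by country, sum of duration:
country
BR    1281
CA    1673
FR     186
IN      36
JP     167
UK     817
US     412
Name: duration, dtype: int64
reset_index():
  country  duration
0      BR      1281
1      CA      1673
2      FR       186
3      IN        36
4      JP       167
5      UK       817
6      US       412
filter rows where duration > 36:
  country  duration
0      BR      1281
1      CA      1673
2      FR       186
4      JP       167
5      UK       817
6      US       412
The mean of column 'duration' is 756.0.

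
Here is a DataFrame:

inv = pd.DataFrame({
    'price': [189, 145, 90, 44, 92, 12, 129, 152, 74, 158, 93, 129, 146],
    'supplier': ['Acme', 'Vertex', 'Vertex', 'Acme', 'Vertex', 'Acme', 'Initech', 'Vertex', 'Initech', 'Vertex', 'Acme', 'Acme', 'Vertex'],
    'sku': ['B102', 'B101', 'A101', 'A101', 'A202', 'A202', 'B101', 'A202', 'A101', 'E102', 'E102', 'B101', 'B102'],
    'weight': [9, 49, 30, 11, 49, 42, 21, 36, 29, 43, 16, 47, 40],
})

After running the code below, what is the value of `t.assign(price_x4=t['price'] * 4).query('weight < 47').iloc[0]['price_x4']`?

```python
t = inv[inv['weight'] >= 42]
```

48

filter rows where weight >= 42:
    price supplier   sku  weight
1     145   Vertex  B101      49
4      92   Vertex  A202      49
5      12     Acme  A202      42
9     158   Vertex  E102      43
11    129     Acme  B101      47
add column price_x4 = t['price'] * 4:
    price supplier   sku  weight  price_x4
1     145   Vertex  B101      49       580
4      92   Vertex  A202      49       368
5      12     Acme  A202      42        48
9     158   Vertex  E102      43       632
11    129     Acme  B101      47       516
filter rows where weight < 47:
   price supplier   sku  weight  price_x4
5     12     Acme  A202      42        48
9    158   Vertex  E102      43       632
The value at position 0, column 'price_x4' is 48.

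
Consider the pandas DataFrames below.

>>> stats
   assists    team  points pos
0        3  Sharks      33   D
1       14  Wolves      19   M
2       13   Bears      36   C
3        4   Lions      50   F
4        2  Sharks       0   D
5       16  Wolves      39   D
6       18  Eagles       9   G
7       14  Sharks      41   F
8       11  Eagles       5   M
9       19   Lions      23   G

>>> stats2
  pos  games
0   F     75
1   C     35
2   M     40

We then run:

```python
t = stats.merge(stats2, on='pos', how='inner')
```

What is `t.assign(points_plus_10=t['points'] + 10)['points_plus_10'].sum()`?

merge on 'pos' (how='inner') → 5 rows:
   assists    team  points pos  games
0       14  Wolves      19   M     40
1       13   Bears      36   C     35
2        4   Lions      50   F     75
3       14  Sharks      41   F     75
4       11  Eagles       5   M     40
add column points_plus_10 = t['points'] + 10:
   assists    team  points pos  games  points_plus_10
0       14  Wolves      19   M     40              29
1       13   Bears      36   C     35              46
2        4   Lions      50   F     75              60
3       14  Sharks      41   F     75              51
4       11  Eagles       5   M     40              15

201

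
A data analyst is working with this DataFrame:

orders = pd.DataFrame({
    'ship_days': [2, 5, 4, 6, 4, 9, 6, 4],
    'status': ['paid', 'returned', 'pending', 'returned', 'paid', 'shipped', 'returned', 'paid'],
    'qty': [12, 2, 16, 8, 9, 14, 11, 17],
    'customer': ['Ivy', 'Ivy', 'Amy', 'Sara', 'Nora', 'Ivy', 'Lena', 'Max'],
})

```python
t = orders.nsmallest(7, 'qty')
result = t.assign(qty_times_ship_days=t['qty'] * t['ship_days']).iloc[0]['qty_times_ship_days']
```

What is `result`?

10

take 7 rows with smallest qty:
   ship_days    status  qty customer
1          5  returned    2      Ivy
3          6  returned    8     Sara
4          4      paid    9     Nora
6          6  returned   11     Lena
0          2      paid   12      Ivy
5          9   shipped   14      Ivy
2          4   pending   16      Amy
add column qty_times_ship_days = t['qty'] * t['ship_days']:
   ship_days    status  qty customer  qty_times_ship_days
1          5  returned    2      Ivy                   10
3          6  returned    8     Sara                   48
4          4      paid    9     Nora                   36
6          6  returned   11     Lena                   66
0          2      paid   12      Ivy                   24
5          9   shipped   14      Ivy                  126
2          4   pending   16      Amy                   64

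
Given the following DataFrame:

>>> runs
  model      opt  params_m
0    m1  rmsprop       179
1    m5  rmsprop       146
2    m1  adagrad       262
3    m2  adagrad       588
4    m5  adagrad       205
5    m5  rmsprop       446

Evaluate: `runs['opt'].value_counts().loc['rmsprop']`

value_counts of opt:
opt
rmsprop    3
adagrad    3
Name: count, dtype: int64
So loc['rmsprop'] = 3.

3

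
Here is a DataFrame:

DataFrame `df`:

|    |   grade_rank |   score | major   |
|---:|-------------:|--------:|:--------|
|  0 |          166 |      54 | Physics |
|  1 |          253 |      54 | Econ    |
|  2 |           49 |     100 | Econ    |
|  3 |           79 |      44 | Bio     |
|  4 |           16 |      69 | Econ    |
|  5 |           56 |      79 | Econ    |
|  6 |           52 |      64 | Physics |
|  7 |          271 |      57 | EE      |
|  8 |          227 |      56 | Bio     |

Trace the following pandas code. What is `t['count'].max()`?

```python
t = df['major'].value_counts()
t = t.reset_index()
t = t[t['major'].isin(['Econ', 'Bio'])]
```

4

value_counts of major:
major
Econ       4
Physics    2
Bio        2
EE         1
Name: count, dtype: int64
reset_index():
     major  count
0     Econ      4
1  Physics      2
2      Bio      2
3       EE      1
filter rows where major in ['Econ', 'Bio']:
  major  count
0  Econ      4
2   Bio      2
Taking the max of column 'count' gives 4.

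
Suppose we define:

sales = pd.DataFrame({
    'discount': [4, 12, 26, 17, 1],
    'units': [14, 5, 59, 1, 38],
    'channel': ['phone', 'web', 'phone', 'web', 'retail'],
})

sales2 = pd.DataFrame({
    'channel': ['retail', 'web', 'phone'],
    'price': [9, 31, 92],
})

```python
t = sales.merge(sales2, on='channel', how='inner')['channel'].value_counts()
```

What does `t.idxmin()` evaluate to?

retail

merge on 'channel' (how='inner') → 5 rows:
   discount  units channel  price
0         4     14   phone     92
1        12      5     web     31
2        26     59   phone     92
3        17      1     web     31
4         1     38  retail      9
value_counts of channel:
channel
phone     2
web       2
retail    1
Name: count, dtype: int64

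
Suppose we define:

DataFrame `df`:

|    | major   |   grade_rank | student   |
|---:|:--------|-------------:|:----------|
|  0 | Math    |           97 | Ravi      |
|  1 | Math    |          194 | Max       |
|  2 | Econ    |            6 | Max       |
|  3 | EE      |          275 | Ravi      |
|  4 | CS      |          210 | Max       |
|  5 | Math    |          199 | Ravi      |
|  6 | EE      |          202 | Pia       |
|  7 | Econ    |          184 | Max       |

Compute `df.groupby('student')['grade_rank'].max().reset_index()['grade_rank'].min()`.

202

group by student, max of grade_rank:
student
Max     210
Pia     202
Ravi    275
Name: grade_rank, dtype: int64
reset_index():
  student  grade_rank
0     Max         210
1     Pia         202
2    Ravi         275
Then the min of column 'grade_rank': 202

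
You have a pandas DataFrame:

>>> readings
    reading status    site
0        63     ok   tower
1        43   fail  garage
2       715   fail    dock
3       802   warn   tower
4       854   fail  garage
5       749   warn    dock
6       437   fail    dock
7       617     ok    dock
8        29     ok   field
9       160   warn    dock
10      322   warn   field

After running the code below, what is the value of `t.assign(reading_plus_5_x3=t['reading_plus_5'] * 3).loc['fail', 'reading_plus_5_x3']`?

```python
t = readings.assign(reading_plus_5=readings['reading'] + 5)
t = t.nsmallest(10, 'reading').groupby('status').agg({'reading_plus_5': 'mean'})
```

add column reading_plus_5 = readings['reading'] + 5:
    reading status    site  reading_plus_5
0        63     ok   tower              68
1        43   fail  garage              48
2       715   fail    dock             720
3       802   warn   tower             807
4       854   fail  garage             859
5       749   warn    dock             754
6       437   fail    dock             442
7       617     ok    dock             622
8        29     ok   field              34
9       160   warn    dock             165
10      322   warn   field             327
take 10 rows with smallest reading:
    reading status    site  reading_plus_5
8        29     ok   field              34
1        43   fail  garage              48
0        63     ok   tower              68
9       160   warn    dock             165
10      322   warn   field             327
6       437   fail    dock             442
7       617     ok    dock             622
2       715   fail    dock             720
5       749   warn    dock             754
3       802   warn   tower             807
group by status, mean of reading_plus_5:
        reading_plus_5
status                
fail        403.333333
ok          241.333333
warn        513.250000
add column reading_plus_5_x3 = t['reading_plus_5'] * 3:
        reading_plus_5  reading_plus_5_x3
status                                   
fail        403.333333            1210.00
ok          241.333333             724.00
warn        513.250000            1539.75
value at row 'fail', column 'reading_plus_5_x3' → 1210.0

1210.0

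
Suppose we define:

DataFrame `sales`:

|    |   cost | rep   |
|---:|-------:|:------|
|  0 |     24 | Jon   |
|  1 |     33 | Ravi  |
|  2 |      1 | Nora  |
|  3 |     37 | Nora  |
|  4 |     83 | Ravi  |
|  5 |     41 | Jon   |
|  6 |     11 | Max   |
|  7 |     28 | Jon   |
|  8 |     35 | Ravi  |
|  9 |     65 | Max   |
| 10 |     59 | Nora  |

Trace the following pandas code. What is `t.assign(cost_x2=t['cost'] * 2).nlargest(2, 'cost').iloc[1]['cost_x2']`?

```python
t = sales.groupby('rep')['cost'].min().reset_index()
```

48

group by rep, min of cost:
rep
Jon     24
Max     11
Nora     1
Ravi    33
Name: cost, dtype: int64
reset_index():
    rep  cost
0   Jon    24
1   Max    11
2  Nora     1
3  Ravi    33
add column cost_x2 = t['cost'] * 2:
    rep  cost  cost_x2
0   Jon    24       48
1   Max    11       22
2  Nora     1        2
3  Ravi    33       66
take 2 rows with largest cost:
    rep  cost  cost_x2
3  Ravi    33       66
0   Jon    24       48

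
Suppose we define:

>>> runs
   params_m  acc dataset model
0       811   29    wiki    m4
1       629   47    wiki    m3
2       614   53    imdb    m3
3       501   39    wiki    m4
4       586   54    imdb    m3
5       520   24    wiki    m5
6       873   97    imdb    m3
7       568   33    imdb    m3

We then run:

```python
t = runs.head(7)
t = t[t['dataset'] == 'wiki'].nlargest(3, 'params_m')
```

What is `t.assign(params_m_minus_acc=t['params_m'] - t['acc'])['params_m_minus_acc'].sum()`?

1860

take first 7 rows:
   params_m  acc dataset model
0       811   29    wiki    m4
1       629   47    wiki    m3
2       614   53    imdb    m3
3       501   39    wiki    m4
4       586   54    imdb    m3
5       520   24    wiki    m5
6       873   97    imdb    m3
filter rows where dataset == 'wiki':
   params_m  acc dataset model
0       811   29    wiki    m4
1       629   47    wiki    m3
3       501   39    wiki    m4
5       520   24    wiki    m5
take 3 rows with largest params_m:
   params_m  acc dataset model
0       811   29    wiki    m4
1       629   47    wiki    m3
5       520   24    wiki    m5
add column params_m_minus_acc = t['params_m'] - t['acc']:
   params_m  acc dataset model  params_m_minus_acc
0       811   29    wiki    m4                 782
1       629   47    wiki    m3                 582
5       520   24    wiki    m5                 496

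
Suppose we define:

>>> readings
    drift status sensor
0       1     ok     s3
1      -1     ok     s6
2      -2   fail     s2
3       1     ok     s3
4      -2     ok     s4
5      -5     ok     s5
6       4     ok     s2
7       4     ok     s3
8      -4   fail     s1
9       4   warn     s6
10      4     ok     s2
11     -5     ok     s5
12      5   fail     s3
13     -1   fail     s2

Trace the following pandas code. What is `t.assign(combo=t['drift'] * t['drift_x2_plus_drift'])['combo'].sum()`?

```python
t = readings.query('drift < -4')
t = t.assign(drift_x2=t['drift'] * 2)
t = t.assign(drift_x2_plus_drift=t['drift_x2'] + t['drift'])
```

filter rows where drift < -4:
    drift status sensor
5      -5     ok     s5
11     -5     ok     s5
add column drift_x2 = t['drift'] * 2:
    drift status sensor  drift_x2
5      -5     ok     s5       -10
11     -5     ok     s5       -10
add column drift_x2_plus_drift = t['drift_x2'] + t['drift']:
    drift status sensor  drift_x2  drift_x2_plus_drift
5      -5     ok     s5       -10                  -15
11     -5     ok     s5       -10                  -15
add column combo = t['drift'] * t['drift_x2_plus_drift']:
    drift status sensor  drift_x2  drift_x2_plus_drift  combo
5      -5     ok     s5       -10                  -15     75
11     -5     ok     s5       -10                  -15     75
So sum() = 150.

150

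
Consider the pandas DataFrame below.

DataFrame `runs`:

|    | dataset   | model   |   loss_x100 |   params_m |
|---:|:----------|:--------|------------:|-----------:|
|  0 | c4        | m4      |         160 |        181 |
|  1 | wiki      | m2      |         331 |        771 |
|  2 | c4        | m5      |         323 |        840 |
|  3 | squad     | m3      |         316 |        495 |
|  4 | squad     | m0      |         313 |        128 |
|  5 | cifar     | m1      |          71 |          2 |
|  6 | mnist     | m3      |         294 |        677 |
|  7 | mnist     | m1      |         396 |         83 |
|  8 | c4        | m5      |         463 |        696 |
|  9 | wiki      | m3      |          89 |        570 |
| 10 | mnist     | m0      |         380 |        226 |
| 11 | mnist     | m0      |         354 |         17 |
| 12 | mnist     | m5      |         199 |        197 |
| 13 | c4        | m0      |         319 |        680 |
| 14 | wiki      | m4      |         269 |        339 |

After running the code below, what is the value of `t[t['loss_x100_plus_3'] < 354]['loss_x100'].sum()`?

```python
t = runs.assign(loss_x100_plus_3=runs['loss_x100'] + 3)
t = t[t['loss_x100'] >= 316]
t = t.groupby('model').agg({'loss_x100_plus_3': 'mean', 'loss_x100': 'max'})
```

add column loss_x100_plus_3 = runs['loss_x100'] + 3:
   dataset model  loss_x100  params_m  loss_x100_plus_3
0       c4    m4        160       181               163
1     wiki    m2        331       771               334
2       c4    m5        323       840               326
3    squad    m3        316       495               319
4    squad    m0        313       128               316
5    cifar    m1         71         2                74
6    mnist    m3        294       677               297
7    mnist    m1        396        83               399
8       c4    m5        463       696               466
9     wiki    m3         89       570                92
10   mnist    m0        380       226               383
11   mnist    m0        354        17               357
12   mnist    m5        199       197               202
13      c4    m0        319       680               322
14    wiki    m4        269       339               272
filter rows where loss_x100 >= 316:
   dataset model  loss_x100  params_m  loss_x100_plus_3
1     wiki    m2        331       771               334
2       c4    m5        323       840               326
3    squad    m3        316       495               319
7    mnist    m1        396        83               399
8       c4    m5        463       696               466
10   mnist    m0        380       226               383
11   mnist    m0        354        17               357
13      c4    m0        319       680               322
group by model: mean(loss_x100_plus_3), max(loss_x100):
       loss_x100_plus_3  loss_x100
model                             
m0                354.0        380
m1                399.0        396
m2                334.0        331
m3                319.0        316
m5                396.0        463
filter rows where loss_x100_plus_3 < 354:
       loss_x100_plus_3  loss_x100
model                             
m2                334.0        331
m3                319.0        316

647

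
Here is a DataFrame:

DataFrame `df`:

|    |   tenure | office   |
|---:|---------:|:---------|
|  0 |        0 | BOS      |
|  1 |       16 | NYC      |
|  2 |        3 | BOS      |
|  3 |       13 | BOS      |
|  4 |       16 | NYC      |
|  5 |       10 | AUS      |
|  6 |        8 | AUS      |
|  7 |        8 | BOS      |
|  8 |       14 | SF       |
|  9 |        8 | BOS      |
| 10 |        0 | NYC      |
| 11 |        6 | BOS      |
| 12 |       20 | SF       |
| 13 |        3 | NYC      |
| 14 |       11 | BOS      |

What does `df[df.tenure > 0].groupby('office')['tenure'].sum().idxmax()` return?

filter rows where tenure > 0:
    tenure office
1       16    NYC
2        3    BOS
3       13    BOS
4       16    NYC
5       10    AUS
6        8    AUS
7        8    BOS
8       14     SF
9        8    BOS
11       6    BOS
12      20     SF
13       3    NYC
14      11    BOS
group by office, sum of tenure:
office
AUS    18
BOS    49
NYC    35
SF     34
Name: tenure, dtype: int64
The label with the largest value is BOS.

BOS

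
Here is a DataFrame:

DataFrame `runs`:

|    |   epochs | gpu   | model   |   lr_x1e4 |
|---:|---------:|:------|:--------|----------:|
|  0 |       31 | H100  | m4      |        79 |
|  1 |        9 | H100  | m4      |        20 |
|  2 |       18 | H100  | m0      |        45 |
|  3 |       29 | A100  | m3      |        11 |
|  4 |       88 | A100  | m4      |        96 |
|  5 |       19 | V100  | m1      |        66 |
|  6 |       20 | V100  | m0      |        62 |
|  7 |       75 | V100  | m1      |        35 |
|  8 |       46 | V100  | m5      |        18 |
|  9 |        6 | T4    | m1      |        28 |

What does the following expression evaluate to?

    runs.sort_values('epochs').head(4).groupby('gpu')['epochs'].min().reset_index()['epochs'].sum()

34

sort by epochs:
   epochs   gpu model  lr_x1e4
9       6    T4    m1       28
1       9  H100    m4       20
2      18  H100    m0       45
5      19  V100    m1       66
6      20  V100    m0       62
3      29  A100    m3       11
0      31  H100    m4       79
8      46  V100    m5       18
7      75  V100    m1       35
4      88  A100    m4       96
take first 4 rows:
   epochs   gpu model  lr_x1e4
9       6    T4    m1       28
1       9  H100    m4       20
2      18  H100    m0       45
5      19  V100    m1       66
group by gpu, min of epochs:
gpu
H100     9
T4       6
V100    19
Name: epochs, dtype: int64
reset_index():
    gpu  epochs
0  H100       9
1    T4       6
2  V100      19
sum of column 'epochs' → 34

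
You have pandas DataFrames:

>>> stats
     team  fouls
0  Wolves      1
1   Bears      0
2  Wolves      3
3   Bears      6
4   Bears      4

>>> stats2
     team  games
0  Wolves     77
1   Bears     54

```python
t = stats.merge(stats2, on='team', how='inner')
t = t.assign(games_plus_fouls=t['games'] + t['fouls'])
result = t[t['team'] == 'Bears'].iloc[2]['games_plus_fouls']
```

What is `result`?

58

merge on 'team' (how='inner') → 5 rows:
     team  fouls  games
0  Wolves      1     77
1   Bears      0     54
2  Wolves      3     77
3   Bears      6     54
4   Bears      4     54
add column games_plus_fouls = t['games'] + t['fouls']:
     team  fouls  games  games_plus_fouls
0  Wolves      1     77                78
1   Bears      0     54                54
2  Wolves      3     77                80
3   Bears      6     54                60
4   Bears      4     54                58
filter rows where team == 'Bears':
    team  fouls  games  games_plus_fouls
1  Bears      0     54                54
3  Bears      6     54                60
4  Bears      4     54                58
Then the value at position 2, column 'games_plus_fouls': 58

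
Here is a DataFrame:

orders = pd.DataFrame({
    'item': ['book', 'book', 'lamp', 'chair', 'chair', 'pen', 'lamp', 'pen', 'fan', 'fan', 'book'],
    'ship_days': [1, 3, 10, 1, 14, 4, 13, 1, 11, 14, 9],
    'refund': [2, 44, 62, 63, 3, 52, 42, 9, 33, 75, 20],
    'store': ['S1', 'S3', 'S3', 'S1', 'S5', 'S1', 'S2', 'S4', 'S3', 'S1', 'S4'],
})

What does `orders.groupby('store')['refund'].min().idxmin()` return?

group by store, min of refund:
store
S1     2
S2    42
S3    33
S4     9
S5     3
Name: refund, dtype: int64
label with the smallest value → S1

S1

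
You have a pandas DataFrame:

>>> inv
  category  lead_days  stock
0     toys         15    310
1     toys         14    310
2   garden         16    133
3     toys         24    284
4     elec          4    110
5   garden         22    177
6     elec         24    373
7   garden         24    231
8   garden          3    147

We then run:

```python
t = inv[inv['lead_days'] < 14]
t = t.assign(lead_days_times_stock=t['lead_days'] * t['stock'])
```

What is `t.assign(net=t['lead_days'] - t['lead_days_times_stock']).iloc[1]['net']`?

filter rows where lead_days < 14:
  category  lead_days  stock
4     elec          4    110
8   garden          3    147
add column lead_days_times_stock = t['lead_days'] * t['stock']:
  category  lead_days  stock  lead_days_times_stock
4     elec          4    110                    440
8   garden          3    147                    441
add column net = t['lead_days'] - t['lead_days_times_stock']:
  category  lead_days  stock  lead_days_times_stock  net
4     elec          4    110                    440 -436
8   garden          3    147                    441 -438
Reading off the value at position 1, column 'net', we get -438.

-438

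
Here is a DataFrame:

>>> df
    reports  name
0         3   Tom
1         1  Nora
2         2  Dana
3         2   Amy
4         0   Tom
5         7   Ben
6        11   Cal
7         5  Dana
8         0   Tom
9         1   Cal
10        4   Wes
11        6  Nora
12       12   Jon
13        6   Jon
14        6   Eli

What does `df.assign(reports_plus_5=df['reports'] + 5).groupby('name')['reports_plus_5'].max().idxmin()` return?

add column reports_plus_5 = df['reports'] + 5:
    reports  name  reports_plus_5
0         3   Tom               8
1         1  Nora               6
2         2  Dana               7
3         2   Amy               7
4         0   Tom               5
5         7   Ben              12
6        11   Cal              16
7         5  Dana              10
8         0   Tom               5
9         1   Cal               6
10        4   Wes               9
11        6  Nora              11
12       12   Jon              17
13        6   Jon              11
14        6   Eli              11
group by name, max of reports_plus_5:
name
Amy      7
Ben     12
Cal     16
Dana    10
Eli     11
Jon     17
Nora    11
Tom      8
Wes      9
Name: reports_plus_5, dtype: int64
Reading off the label with the smallest value, we get Amy.

Amy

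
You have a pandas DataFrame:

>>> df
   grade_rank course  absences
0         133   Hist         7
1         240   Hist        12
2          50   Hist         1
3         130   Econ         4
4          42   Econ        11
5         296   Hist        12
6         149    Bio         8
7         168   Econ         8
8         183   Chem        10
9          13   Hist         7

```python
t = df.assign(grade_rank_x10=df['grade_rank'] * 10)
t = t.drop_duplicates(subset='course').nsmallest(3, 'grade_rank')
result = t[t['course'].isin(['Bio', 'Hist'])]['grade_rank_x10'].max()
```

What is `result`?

add column grade_rank_x10 = df['grade_rank'] * 10:
   grade_rank course  absences  grade_rank_x10
0         133   Hist         7            1330
1         240   Hist        12            2400
2          50   Hist         1             500
3         130   Econ         4            1300
4          42   Econ        11             420
5         296   Hist        12            2960
6         149    Bio         8            1490
7         168   Econ         8            1680
8         183   Chem        10            1830
9          13   Hist         7             130
drop duplicate course (keep=first):
   grade_rank course  absences  grade_rank_x10
0         133   Hist         7            1330
3         130   Econ         4            1300
6         149    Bio         8            1490
8         183   Chem        10            1830
take 3 rows with smallest grade_rank:
   grade_rank course  absences  grade_rank_x10
3         130   Econ         4            1300
0         133   Hist         7            1330
6         149    Bio         8            1490
filter rows where course in ['Bio', 'Hist']:
   grade_rank course  absences  grade_rank_x10
0         133   Hist         7            1330
6         149    Bio         8            1490

1490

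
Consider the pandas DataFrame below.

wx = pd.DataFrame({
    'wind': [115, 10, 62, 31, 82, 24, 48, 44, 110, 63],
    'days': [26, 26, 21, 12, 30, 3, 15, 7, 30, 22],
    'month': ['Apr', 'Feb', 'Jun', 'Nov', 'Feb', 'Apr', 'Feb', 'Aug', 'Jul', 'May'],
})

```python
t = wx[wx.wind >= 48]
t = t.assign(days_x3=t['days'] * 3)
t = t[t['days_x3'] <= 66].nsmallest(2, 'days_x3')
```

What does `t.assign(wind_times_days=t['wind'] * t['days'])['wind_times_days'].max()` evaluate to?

1302

filter rows where wind >= 48:
   wind  days month
0   115    26   Apr
2    62    21   Jun
4    82    30   Feb
6    48    15   Feb
8   110    30   Jul
9    63    22   May
add column days_x3 = t['days'] * 3:
   wind  days month  days_x3
0   115    26   Apr       78
2    62    21   Jun       63
4    82    30   Feb       90
6    48    15   Feb       45
8   110    30   Jul       90
9    63    22   May       66
filter rows where days_x3 <= 66:
   wind  days month  days_x3
2    62    21   Jun       63
6    48    15   Feb       45
9    63    22   May       66
take 2 rows with smallest days_x3:
   wind  days month  days_x3
6    48    15   Feb       45
2    62    21   Jun       63
add column wind_times_days = t['wind'] * t['days']:
   wind  days month  days_x3  wind_times_days
6    48    15   Feb       45              720
2    62    21   Jun       63             1302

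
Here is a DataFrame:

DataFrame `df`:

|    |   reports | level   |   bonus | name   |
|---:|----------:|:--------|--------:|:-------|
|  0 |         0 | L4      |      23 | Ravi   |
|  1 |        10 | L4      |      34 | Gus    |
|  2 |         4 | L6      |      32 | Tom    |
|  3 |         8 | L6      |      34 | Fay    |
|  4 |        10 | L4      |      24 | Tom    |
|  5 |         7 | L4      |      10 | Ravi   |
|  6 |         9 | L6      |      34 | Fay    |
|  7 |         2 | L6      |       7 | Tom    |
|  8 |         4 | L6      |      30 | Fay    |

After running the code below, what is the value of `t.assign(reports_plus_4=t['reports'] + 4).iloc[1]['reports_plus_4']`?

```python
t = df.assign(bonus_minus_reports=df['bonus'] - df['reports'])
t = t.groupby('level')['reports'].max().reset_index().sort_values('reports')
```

14

add column bonus_minus_reports = df['bonus'] - df['reports']:
   reports level  bonus  name  bonus_minus_reports
0        0    L4     23  Ravi                   23
1       10    L4     34   Gus                   24
2        4    L6     32   Tom                   28
3        8    L6     34   Fay                   26
4       10    L4     24   Tom                   14
5        7    L4     10  Ravi                    3
6        9    L6     34   Fay                   25
7        2    L6      7   Tom                    5
8        4    L6     30   Fay                   26
group by level, max of reports:
level
L4    10
L6     9
Name: reports, dtype: int64
reset_index():
  level  reports
0    L4       10
1    L6        9
sort by reports:
  level  reports
1    L6        9
0    L4       10
add column reports_plus_4 = t['reports'] + 4:
  level  reports  reports_plus_4
1    L6        9              13
0    L4       10              14
The value at position 1, column 'reports_plus_4' is 14.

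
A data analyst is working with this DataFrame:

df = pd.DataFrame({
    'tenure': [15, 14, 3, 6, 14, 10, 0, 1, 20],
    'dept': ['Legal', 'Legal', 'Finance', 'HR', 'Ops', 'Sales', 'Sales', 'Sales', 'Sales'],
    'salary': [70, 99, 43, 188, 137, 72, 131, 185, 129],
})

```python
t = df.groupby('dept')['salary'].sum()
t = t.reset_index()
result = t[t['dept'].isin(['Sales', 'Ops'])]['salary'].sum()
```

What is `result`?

654

group by dept, sum of salary:
dept
Finance     43
HR         188
Legal      169
Ops        137
Sales      517
Name: salary, dtype: int64
reset_index():
      dept  salary
0  Finance      43
1       HR     188
2    Legal     169
3      Ops     137
4    Sales     517
filter rows where dept in ['Sales', 'Ops']:
    dept  salary
3    Ops     137
4  Sales     517
Taking the sum of column 'salary' gives 654.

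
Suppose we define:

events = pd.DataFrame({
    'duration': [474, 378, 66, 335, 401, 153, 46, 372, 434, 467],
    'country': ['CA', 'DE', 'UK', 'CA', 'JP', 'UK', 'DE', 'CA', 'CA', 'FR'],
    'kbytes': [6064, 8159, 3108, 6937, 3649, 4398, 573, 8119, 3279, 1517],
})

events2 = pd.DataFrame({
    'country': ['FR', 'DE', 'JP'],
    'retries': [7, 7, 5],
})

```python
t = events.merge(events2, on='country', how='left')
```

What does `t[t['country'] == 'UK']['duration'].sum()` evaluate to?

219

merge on 'country' (how='left') → 10 rows:
   duration country  kbytes  retries
0       474      CA    6064      NaN
1       378      DE    8159      7.0
2        66      UK    3108      NaN
3       335      CA    6937      NaN
4       401      JP    3649      5.0
5       153      UK    4398      NaN
6        46      DE     573      7.0
7       372      CA    8119      NaN
8       434      CA    3279      NaN
9       467      FR    1517      7.0
filter rows where country == 'UK':
   duration country  kbytes  retries
2        66      UK    3108      NaN
5       153      UK    4398      NaN
sum of column 'duration' → 219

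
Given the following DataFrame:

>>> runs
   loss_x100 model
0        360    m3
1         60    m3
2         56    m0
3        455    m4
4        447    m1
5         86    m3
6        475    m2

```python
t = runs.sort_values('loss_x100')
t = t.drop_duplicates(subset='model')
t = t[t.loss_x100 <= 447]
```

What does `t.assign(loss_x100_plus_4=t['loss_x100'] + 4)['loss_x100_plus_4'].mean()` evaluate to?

191.666666667

sort by loss_x100:
   loss_x100 model
2         56    m0
1         60    m3
5         86    m3
0        360    m3
4        447    m1
3        455    m4
6        475    m2
drop duplicate model (keep=first):
   loss_x100 model
2         56    m0
1         60    m3
4        447    m1
3        455    m4
6        475    m2
filter rows where loss_x100 <= 447:
   loss_x100 model
2         56    m0
1         60    m3
4        447    m1
add column loss_x100_plus_4 = t['loss_x100'] + 4:
   loss_x100 model  loss_x100_plus_4
2         56    m0                60
1         60    m3                64
4        447    m1               451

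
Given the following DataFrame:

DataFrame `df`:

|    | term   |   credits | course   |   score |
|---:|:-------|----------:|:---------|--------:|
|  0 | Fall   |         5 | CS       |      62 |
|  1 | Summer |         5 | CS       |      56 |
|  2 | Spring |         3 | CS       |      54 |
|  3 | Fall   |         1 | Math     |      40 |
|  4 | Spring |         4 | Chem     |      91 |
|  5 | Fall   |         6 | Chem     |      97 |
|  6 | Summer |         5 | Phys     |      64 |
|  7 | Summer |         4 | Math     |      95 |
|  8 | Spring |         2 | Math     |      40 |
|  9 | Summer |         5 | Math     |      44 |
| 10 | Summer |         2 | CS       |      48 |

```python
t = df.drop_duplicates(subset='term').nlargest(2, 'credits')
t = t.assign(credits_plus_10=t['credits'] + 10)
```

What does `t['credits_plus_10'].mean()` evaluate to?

15.0

drop duplicate term (keep=first):
     term  credits course  score
0    Fall        5     CS     62
1  Summer        5     CS     56
2  Spring        3     CS     54
take 2 rows with largest credits:
     term  credits course  score
0    Fall        5     CS     62
1  Summer        5     CS     56
add column credits_plus_10 = t['credits'] + 10:
     term  credits course  score  credits_plus_10
0    Fall        5     CS     62               15
1  Summer        5     CS     56               15
Finally, mean of column 'credits_plus_10' = 15.0.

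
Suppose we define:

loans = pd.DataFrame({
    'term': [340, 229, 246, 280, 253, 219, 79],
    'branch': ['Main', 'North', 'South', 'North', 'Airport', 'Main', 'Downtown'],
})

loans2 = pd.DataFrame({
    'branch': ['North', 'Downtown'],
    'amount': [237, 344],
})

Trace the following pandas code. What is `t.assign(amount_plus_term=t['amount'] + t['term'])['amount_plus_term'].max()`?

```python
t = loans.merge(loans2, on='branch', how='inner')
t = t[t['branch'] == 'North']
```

517

merge on 'branch' (how='inner') → 3 rows:
   term    branch  amount
0   229     North     237
1   280     North     237
2    79  Downtown     344
filter rows where branch == 'North':
   term branch  amount
0   229  North     237
1   280  North     237
add column amount_plus_term = t['amount'] + t['term']:
   term branch  amount  amount_plus_term
0   229  North     237               466
1   280  North     237               517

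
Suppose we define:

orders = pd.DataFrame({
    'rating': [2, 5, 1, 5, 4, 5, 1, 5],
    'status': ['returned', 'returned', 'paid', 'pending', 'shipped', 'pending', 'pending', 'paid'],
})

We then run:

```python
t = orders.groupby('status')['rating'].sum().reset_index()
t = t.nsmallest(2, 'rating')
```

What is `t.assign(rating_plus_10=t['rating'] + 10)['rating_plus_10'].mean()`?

15.0

group by status, sum of rating:
status
paid         6
pending     11
returned     7
shipped      4
Name: rating, dtype: int64
reset_index():
     status  rating
0      paid       6
1   pending      11
2  returned       7
3   shipped       4
take 2 rows with smallest rating:
    status  rating
3  shipped       4
0     paid       6
add column rating_plus_10 = t['rating'] + 10:
    status  rating  rating_plus_10
3  shipped       4              14
0     paid       6              16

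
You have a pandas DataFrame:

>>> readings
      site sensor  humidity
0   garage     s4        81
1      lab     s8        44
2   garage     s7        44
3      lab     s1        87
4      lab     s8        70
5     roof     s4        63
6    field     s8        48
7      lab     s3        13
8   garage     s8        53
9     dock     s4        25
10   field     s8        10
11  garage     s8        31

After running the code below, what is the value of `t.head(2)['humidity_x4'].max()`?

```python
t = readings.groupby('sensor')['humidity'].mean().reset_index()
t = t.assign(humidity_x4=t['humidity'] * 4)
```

group by sensor, mean of humidity:
sensor
s1    87.000000
s3    13.000000
s4    56.333333
s7    44.000000
s8    42.666667
Name: humidity, dtype: float64
reset_index():
  sensor   humidity
0     s1  87.000000
1     s3  13.000000
2     s4  56.333333
3     s7  44.000000
4     s8  42.666667
add column humidity_x4 = t['humidity'] * 4:
  sensor   humidity  humidity_x4
0     s1  87.000000   348.000000
1     s3  13.000000    52.000000
2     s4  56.333333   225.333333
3     s7  44.000000   176.000000
4     s8  42.666667   170.666667
take first 2 rows:
  sensor  humidity  humidity_x4
0     s1      87.0        348.0
1     s3      13.0         52.0
Taking the max of column 'humidity_x4' gives 348.0.

348.0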